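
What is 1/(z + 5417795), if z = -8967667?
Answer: -1/3549872 ≈ -2.8170e-7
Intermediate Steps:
1/(z + 5417795) = 1/(-8967667 + 5417795) = 1/(-3549872) = -1/3549872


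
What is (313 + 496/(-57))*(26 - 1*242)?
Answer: -1248840/19 ≈ -65728.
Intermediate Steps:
(313 + 496/(-57))*(26 - 1*242) = (313 + 496*(-1/57))*(26 - 242) = (313 - 496/57)*(-216) = (17345/57)*(-216) = -1248840/19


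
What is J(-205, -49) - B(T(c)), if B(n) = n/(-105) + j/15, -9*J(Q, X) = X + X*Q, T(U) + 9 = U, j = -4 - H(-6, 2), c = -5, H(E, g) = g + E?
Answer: -5554/5 ≈ -1110.8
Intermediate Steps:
H(E, g) = E + g
j = 0 (j = -4 - (-6 + 2) = -4 - 1*(-4) = -4 + 4 = 0)
T(U) = -9 + U
J(Q, X) = -X/9 - Q*X/9 (J(Q, X) = -(X + X*Q)/9 = -(X + Q*X)/9 = -X/9 - Q*X/9)
B(n) = -n/105 (B(n) = n/(-105) + 0/15 = n*(-1/105) + 0*(1/15) = -n/105 + 0 = -n/105)
J(-205, -49) - B(T(c)) = -⅑*(-49)*(1 - 205) - (-1)*(-9 - 5)/105 = -⅑*(-49)*(-204) - (-1)*(-14)/105 = -3332/3 - 1*2/15 = -3332/3 - 2/15 = -5554/5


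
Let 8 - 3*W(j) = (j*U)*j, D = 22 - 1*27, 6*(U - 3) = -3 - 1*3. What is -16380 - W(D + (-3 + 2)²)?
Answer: -16372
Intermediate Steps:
U = 2 (U = 3 + (-3 - 1*3)/6 = 3 + (-3 - 3)/6 = 3 + (⅙)*(-6) = 3 - 1 = 2)
D = -5 (D = 22 - 27 = -5)
W(j) = 8/3 - 2*j²/3 (W(j) = 8/3 - j*2*j/3 = 8/3 - 2*j*j/3 = 8/3 - 2*j²/3)
-16380 - W(D + (-3 + 2)²) = -16380 - (8/3 - 2*(-5 + (-3 + 2)²)²/3) = -16380 - (8/3 - 2*(-5 + (-1)²)²/3) = -16380 - (8/3 - 2*(-5 + 1)²/3) = -16380 - (8/3 - ⅔*(-4)²) = -16380 - (8/3 - ⅔*16) = -16380 - (8/3 - 32/3) = -16380 - 1*(-8) = -16380 + 8 = -16372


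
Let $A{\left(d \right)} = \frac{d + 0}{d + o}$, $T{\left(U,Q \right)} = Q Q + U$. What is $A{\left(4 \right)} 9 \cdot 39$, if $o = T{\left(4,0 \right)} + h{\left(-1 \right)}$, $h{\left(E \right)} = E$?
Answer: $\frac{1404}{7} \approx 200.57$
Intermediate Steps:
$T{\left(U,Q \right)} = U + Q^{2}$ ($T{\left(U,Q \right)} = Q^{2} + U = U + Q^{2}$)
$o = 3$ ($o = \left(4 + 0^{2}\right) - 1 = \left(4 + 0\right) - 1 = 4 - 1 = 3$)
$A{\left(d \right)} = \frac{d}{3 + d}$ ($A{\left(d \right)} = \frac{d + 0}{d + 3} = \frac{d}{3 + d}$)
$A{\left(4 \right)} 9 \cdot 39 = \frac{4}{3 + 4} \cdot 9 \cdot 39 = \frac{4}{7} \cdot 9 \cdot 39 = \frac{36}{7} \cdot 39 = \frac{1404}{7}$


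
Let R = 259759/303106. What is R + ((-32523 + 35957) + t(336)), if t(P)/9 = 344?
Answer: 1979541939/303106 ≈ 6530.9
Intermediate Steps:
t(P) = 3096 (t(P) = 9*344 = 3096)
R = 259759/303106 (R = 259759*(1/303106) = 259759/303106 ≈ 0.85699)
R + ((-32523 + 35957) + t(336)) = 259759/303106 + ((-32523 + 35957) + 3096) = 259759/303106 + (3434 + 3096) = 259759/303106 + 6530 = 1979541939/303106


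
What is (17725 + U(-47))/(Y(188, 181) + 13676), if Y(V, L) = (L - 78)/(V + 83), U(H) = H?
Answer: 4790738/3706299 ≈ 1.2926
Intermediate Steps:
Y(V, L) = (-78 + L)/(83 + V)
(17725 + U(-47))/(Y(188, 181) + 13676) = (17725 - 47)/((-78 + 181)/(83 + 188) + 13676) = 17678/(103/271 + 13676) = 17678/(3706299/271) = 17678*(271/3706299) = 4790738/3706299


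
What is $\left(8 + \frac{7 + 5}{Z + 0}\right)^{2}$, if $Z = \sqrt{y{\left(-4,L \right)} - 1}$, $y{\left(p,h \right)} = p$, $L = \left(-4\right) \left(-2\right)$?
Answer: $\frac{176}{5} - \frac{192 i \sqrt{5}}{5} \approx 35.2 - 85.865 i$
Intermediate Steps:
$L = 8$
$Z = i \sqrt{5}$ ($Z = \sqrt{-4 - 1} = \sqrt{-5} = i \sqrt{5} \approx 2.2361 i$)
$\left(8 + \frac{7 + 5}{Z + 0}\right)^{2} = \left(8 + \frac{7 + 5}{i \sqrt{5} + 0}\right)^{2} = \left(8 + \frac{12}{i \sqrt{5}}\right)^{2} = \left(8 + 12 \left(- \frac{i \sqrt{5}}{5}\right)\right)^{2} = \left(8 - \frac{12 i \sqrt{5}}{5}\right)^{2}$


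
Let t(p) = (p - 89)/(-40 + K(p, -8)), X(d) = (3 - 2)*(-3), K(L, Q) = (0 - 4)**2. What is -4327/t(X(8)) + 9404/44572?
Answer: -289240493/256289 ≈ -1128.6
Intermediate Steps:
K(L, Q) = 16 (K(L, Q) = (-4)**2 = 16)
X(d) = -3 (X(d) = 1*(-3) = -3)
t(p) = 89/24 - p/24 (t(p) = (p - 89)/(-40 + 16) = (-89 + p)/(-24) = (-89 + p)*(-1/24) = 89/24 - p/24)
-4327/t(X(8)) + 9404/44572 = -4327/(89/24 - 1/24*(-3)) + 9404/44572 = -4327/(89/24 + 1/8) + 9404*(1/44572) = -4327/23/6 + 2351/11143 = -4327*6/23 + 2351/11143 = -25962/23 + 2351/11143 = -289240493/256289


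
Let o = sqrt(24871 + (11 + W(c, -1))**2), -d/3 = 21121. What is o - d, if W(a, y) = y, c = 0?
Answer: 63363 + sqrt(24971) ≈ 63521.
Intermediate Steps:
d = -63363 (d = -3*21121 = -63363)
o = sqrt(24971) (o = sqrt(24871 + (11 - 1)**2) = sqrt(24871 + 10**2) = sqrt(24871 + 100) = sqrt(24971) ≈ 158.02)
o - d = sqrt(24971) - 1*(-63363) = sqrt(24971) + 63363 = 63363 + sqrt(24971)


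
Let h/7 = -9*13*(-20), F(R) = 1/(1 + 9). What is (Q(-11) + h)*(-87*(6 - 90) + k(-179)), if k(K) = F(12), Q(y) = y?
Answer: 1196262889/10 ≈ 1.1963e+8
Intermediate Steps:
F(R) = ⅒ (F(R) = 1/10 = ⅒)
k(K) = ⅒
h = 16380 (h = 7*(-9*13*(-20)) = 7*(-117*(-20)) = 7*2340 = 16380)
(Q(-11) + h)*(-87*(6 - 90) + k(-179)) = (-11 + 16380)*(-87*(6 - 90) + ⅒) = 16369*(-87*(-84) + ⅒) = 16369*(7308 + ⅒) = 16369*(73081/10) = 1196262889/10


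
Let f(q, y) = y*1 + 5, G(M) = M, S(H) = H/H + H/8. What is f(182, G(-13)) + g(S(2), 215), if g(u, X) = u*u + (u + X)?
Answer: 3357/16 ≈ 209.81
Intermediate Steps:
S(H) = 1 + H/8 (S(H) = 1 + H*(⅛) = 1 + H/8)
g(u, X) = X + u + u² (g(u, X) = u² + (X + u) = X + u + u²)
f(q, y) = 5 + y (f(q, y) = y + 5 = 5 + y)
f(182, G(-13)) + g(S(2), 215) = (5 - 13) + (215 + (1 + (⅛)*2) + (1 + (⅛)*2)²) = -8 + (215 + (1 + ¼) + (1 + ¼)²) = -8 + (215 + 5/4 + (5/4)²) = -8 + (215 + 5/4 + 25/16) = -8 + 3485/16 = 3357/16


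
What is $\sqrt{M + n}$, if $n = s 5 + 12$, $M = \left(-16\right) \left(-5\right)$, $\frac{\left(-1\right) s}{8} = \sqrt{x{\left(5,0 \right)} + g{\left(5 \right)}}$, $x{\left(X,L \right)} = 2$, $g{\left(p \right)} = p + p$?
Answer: $2 \sqrt{23 - 20 \sqrt{3}} \approx 6.8238 i$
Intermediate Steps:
$g{\left(p \right)} = 2 p$
$s = - 16 \sqrt{3}$ ($s = - 8 \sqrt{2 + 2 \cdot 5} = - 8 \sqrt{2 + 10} = - 8 \sqrt{12} = - 8 \cdot 2 \sqrt{3} = - 16 \sqrt{3} \approx -27.713$)
$M = 80$
$n = 12 - 80 \sqrt{3}$ ($n = - 16 \sqrt{3} \cdot 5 + 12 = - 80 \sqrt{3} + 12 = 12 - 80 \sqrt{3} \approx -126.56$)
$\sqrt{M + n} = \sqrt{80 + \left(12 - 80 \sqrt{3}\right)} = \sqrt{92 - 80 \sqrt{3}}$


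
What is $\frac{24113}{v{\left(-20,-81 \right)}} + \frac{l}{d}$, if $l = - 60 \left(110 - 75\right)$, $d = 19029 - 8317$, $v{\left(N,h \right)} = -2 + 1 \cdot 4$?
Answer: $\frac{16143391}{1339} \approx 12056.0$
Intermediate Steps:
$v{\left(N,h \right)} = 2$ ($v{\left(N,h \right)} = -2 + 4 = 2$)
$d = 10712$ ($d = 19029 - 8317 = 10712$)
$l = -2100$ ($l = \left(-60\right) 35 = -2100$)
$\frac{24113}{v{\left(-20,-81 \right)}} + \frac{l}{d} = \frac{24113}{2} - \frac{2100}{10712} = 24113 \cdot \frac{1}{2} - \frac{525}{2678} = \frac{24113}{2} - \frac{525}{2678} = \frac{16143391}{1339}$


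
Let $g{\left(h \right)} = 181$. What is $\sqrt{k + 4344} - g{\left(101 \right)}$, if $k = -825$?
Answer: $-181 + 3 \sqrt{391} \approx -121.68$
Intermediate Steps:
$\sqrt{k + 4344} - g{\left(101 \right)} = \sqrt{-825 + 4344} - 181 = \sqrt{3519} - 181 = 3 \sqrt{391} - 181 = -181 + 3 \sqrt{391}$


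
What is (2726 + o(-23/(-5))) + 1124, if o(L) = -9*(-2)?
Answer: 3868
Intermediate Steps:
o(L) = 18
(2726 + o(-23/(-5))) + 1124 = (2726 + 18) + 1124 = 2744 + 1124 = 3868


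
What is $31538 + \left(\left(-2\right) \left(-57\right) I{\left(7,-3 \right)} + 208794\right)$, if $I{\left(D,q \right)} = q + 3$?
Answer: $240332$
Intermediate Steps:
$I{\left(D,q \right)} = 3 + q$
$31538 + \left(\left(-2\right) \left(-57\right) I{\left(7,-3 \right)} + 208794\right) = 31538 + \left(\left(-2\right) \left(-57\right) \left(3 - 3\right) + 208794\right) = 31538 + \left(114 \cdot 0 + 208794\right) = 31538 + \left(0 + 208794\right) = 31538 + 208794 = 240332$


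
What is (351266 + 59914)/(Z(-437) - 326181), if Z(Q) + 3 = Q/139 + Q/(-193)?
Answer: -1838454310/1458426961 ≈ -1.2606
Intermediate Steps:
Z(Q) = -3 + 54*Q/26827 (Z(Q) = -3 + (Q/139 + Q/(-193)) = -3 + (Q*(1/139) + Q*(-1/193)) = -3 + (Q/139 - Q/193) = -3 + 54*Q/26827)
(351266 + 59914)/(Z(-437) - 326181) = (351266 + 59914)/((-3 + (54/26827)*(-437)) - 326181) = 411180/((-3 - 23598/26827) - 326181) = 411180/(-104079/26827 - 326181) = 411180/(-8750561766/26827) = 411180*(-26827/8750561766) = -1838454310/1458426961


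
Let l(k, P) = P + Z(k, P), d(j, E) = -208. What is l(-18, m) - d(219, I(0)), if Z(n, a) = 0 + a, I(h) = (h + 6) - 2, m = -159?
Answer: -110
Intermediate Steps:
I(h) = 4 + h (I(h) = (6 + h) - 2 = 4 + h)
Z(n, a) = a
l(k, P) = 2*P (l(k, P) = P + P = 2*P)
l(-18, m) - d(219, I(0)) = 2*(-159) - 1*(-208) = -318 + 208 = -110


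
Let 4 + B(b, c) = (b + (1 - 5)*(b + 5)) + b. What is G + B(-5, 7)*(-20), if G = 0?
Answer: 280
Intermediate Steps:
B(b, c) = -24 - 2*b (B(b, c) = -4 + ((b + (1 - 5)*(b + 5)) + b) = -4 + ((b - 4*(5 + b)) + b) = -4 + ((b + (-20 - 4*b)) + b) = -4 + ((-20 - 3*b) + b) = -4 + (-20 - 2*b) = -24 - 2*b)
G + B(-5, 7)*(-20) = 0 + (-24 - 2*(-5))*(-20) = 0 + (-24 + 10)*(-20) = 0 - 14*(-20) = 0 + 280 = 280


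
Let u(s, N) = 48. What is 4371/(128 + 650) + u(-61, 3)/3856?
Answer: 1055745/187498 ≈ 5.6307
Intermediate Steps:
4371/(128 + 650) + u(-61, 3)/3856 = 4371/(128 + 650) + 48/3856 = 4371/778 + 48*(1/3856) = 4371*(1/778) + 3/241 = 4371/778 + 3/241 = 1055745/187498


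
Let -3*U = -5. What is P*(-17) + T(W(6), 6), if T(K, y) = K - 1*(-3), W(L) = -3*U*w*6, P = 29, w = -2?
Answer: -430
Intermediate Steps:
U = 5/3 (U = -⅓*(-5) = 5/3 ≈ 1.6667)
W(L) = 60 (W(L) = -3*(5/3)*(-2)*6 = -(-10)*6 = -3*(-20) = 60)
T(K, y) = 3 + K (T(K, y) = K + 3 = 3 + K)
P*(-17) + T(W(6), 6) = 29*(-17) + (3 + 60) = -493 + 63 = -430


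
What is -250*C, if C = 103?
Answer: -25750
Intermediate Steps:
-250*C = -250*103 = -25750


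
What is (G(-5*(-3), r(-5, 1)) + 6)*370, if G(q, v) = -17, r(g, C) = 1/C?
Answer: -4070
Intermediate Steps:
(G(-5*(-3), r(-5, 1)) + 6)*370 = (-17 + 6)*370 = -11*370 = -4070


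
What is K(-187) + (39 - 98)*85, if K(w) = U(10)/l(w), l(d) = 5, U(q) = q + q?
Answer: -5011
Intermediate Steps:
U(q) = 2*q
K(w) = 4 (K(w) = (2*10)/5 = 20*(1/5) = 4)
K(-187) + (39 - 98)*85 = 4 + (39 - 98)*85 = 4 - 59*85 = 4 - 5015 = -5011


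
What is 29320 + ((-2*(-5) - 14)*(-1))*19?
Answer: 29396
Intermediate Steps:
29320 + ((-2*(-5) - 14)*(-1))*19 = 29320 + ((10 - 14)*(-1))*19 = 29320 - 4*(-1)*19 = 29320 + 4*19 = 29320 + 76 = 29396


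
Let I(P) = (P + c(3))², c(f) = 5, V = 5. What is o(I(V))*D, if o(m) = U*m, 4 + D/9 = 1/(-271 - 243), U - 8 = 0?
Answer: -7405200/257 ≈ -28814.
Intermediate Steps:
U = 8 (U = 8 + 0 = 8)
I(P) = (5 + P)² (I(P) = (P + 5)² = (5 + P)²)
D = -18513/514 (D = -36 + 9/(-271 - 243) = -36 + 9/(-514) = -36 + 9*(-1/514) = -36 - 9/514 = -18513/514 ≈ -36.018)
o(m) = 8*m
o(I(V))*D = (8*(5 + 5)²)*(-18513/514) = (8*10²)*(-18513/514) = (8*100)*(-18513/514) = 800*(-18513/514) = -7405200/257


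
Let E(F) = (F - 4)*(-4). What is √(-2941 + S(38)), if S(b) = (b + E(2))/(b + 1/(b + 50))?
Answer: I*√32893381965/3345 ≈ 54.22*I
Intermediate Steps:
E(F) = 16 - 4*F (E(F) = (-4 + F)*(-4) = 16 - 4*F)
S(b) = (8 + b)/(b + 1/(50 + b)) (S(b) = (b + (16 - 4*2))/(b + 1/(b + 50)) = (b + (16 - 8))/(b + 1/(50 + b)) = (b + 8)/(b + 1/(50 + b)) = (8 + b)/(b + 1/(50 + b)))
√(-2941 + S(38)) = √(-2941 + (400 + 38² + 58*38)/(1 + 38² + 50*38)) = √(-2941 + (400 + 1444 + 2204)/(1 + 1444 + 1900)) = √(-2941 + 4048/3345) = √(-9833597/3345) = I*√32893381965/3345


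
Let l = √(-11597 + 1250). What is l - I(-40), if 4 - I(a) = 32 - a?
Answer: 68 + I*√10347 ≈ 68.0 + 101.72*I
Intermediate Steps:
l = I*√10347 (l = √(-10347) = I*√10347 ≈ 101.72*I)
I(a) = -28 + a (I(a) = 4 - (32 - a) = 4 + (-32 + a) = -28 + a)
l - I(-40) = I*√10347 - (-28 - 40) = I*√10347 - 1*(-68) = I*√10347 + 68 = 68 + I*√10347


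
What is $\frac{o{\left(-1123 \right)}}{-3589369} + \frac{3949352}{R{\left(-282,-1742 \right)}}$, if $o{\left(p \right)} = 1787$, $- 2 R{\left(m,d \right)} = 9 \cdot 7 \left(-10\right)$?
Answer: $\frac{2025097296569}{161521605} \approx 12538.0$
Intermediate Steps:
$R{\left(m,d \right)} = 315$ ($R{\left(m,d \right)} = - \frac{9 \cdot 7 \left(-10\right)}{2} = - \frac{63 \left(-10\right)}{2} = \left(- \frac{1}{2}\right) \left(-630\right) = 315$)
$\frac{o{\left(-1123 \right)}}{-3589369} + \frac{3949352}{R{\left(-282,-1742 \right)}} = \frac{1787}{-3589369} + \frac{3949352}{315} = 1787 \left(- \frac{1}{3589369}\right) + 3949352 \cdot \frac{1}{315} = - \frac{1787}{3589369} + \frac{3949352}{315} = \frac{2025097296569}{161521605}$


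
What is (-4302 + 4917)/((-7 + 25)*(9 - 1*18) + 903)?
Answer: 205/247 ≈ 0.82996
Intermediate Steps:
(-4302 + 4917)/((-7 + 25)*(9 - 1*18) + 903) = 615/(18*(9 - 18) + 903) = 615/(18*(-9) + 903) = 615/(-162 + 903) = 615/741 = 615*(1/741) = 205/247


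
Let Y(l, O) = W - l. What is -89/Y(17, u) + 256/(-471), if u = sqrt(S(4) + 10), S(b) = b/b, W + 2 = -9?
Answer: 34751/13188 ≈ 2.6350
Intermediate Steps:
W = -11 (W = -2 - 9 = -11)
S(b) = 1
u = sqrt(11) (u = sqrt(1 + 10) = sqrt(11) ≈ 3.3166)
Y(l, O) = -11 - l
-89/Y(17, u) + 256/(-471) = -89/(-11 - 1*17) + 256/(-471) = -89/(-11 - 17) + 256*(-1/471) = -89/(-28) - 256/471 = -89*(-1/28) - 256/471 = 89/28 - 256/471 = 34751/13188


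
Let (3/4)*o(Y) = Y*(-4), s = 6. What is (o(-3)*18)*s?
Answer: 1728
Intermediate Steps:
o(Y) = -16*Y/3 (o(Y) = 4*(Y*(-4))/3 = 4*(-4*Y)/3 = -16*Y/3)
(o(-3)*18)*s = (-16/3*(-3)*18)*6 = (16*18)*6 = 288*6 = 1728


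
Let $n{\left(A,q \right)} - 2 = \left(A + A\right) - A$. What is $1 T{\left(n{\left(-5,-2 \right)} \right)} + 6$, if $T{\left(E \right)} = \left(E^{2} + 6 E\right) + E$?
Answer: $-6$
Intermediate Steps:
$n{\left(A,q \right)} = 2 + A$ ($n{\left(A,q \right)} = 2 + \left(\left(A + A\right) - A\right) = 2 + \left(2 A - A\right) = 2 + A$)
$T{\left(E \right)} = E^{2} + 7 E$
$1 T{\left(n{\left(-5,-2 \right)} \right)} + 6 = 1 \left(2 - 5\right) \left(7 + \left(2 - 5\right)\right) + 6 = 1 \left(- 3 \left(7 - 3\right)\right) + 6 = 1 \left(\left(-3\right) 4\right) + 6 = 1 \left(-12\right) + 6 = -12 + 6 = -6$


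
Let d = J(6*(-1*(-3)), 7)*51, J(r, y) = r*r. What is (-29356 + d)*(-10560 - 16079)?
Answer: 341831648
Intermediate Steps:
J(r, y) = r**2
d = 16524 (d = (6*(-1*(-3)))**2*51 = (6*3)**2*51 = 18**2*51 = 324*51 = 16524)
(-29356 + d)*(-10560 - 16079) = (-29356 + 16524)*(-10560 - 16079) = -12832*(-26639) = 341831648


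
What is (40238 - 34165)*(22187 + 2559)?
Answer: 150282458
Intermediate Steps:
(40238 - 34165)*(22187 + 2559) = 6073*24746 = 150282458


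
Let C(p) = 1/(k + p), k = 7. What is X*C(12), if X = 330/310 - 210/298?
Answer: 1662/87761 ≈ 0.018938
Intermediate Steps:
C(p) = 1/(7 + p)
X = 1662/4619 (X = 330*(1/310) - 210*1/298 = 33/31 - 105/149 = 1662/4619 ≈ 0.35982)
X*C(12) = 1662/(4619*(7 + 12)) = (1662/4619)/19 = (1662/4619)*(1/19) = 1662/87761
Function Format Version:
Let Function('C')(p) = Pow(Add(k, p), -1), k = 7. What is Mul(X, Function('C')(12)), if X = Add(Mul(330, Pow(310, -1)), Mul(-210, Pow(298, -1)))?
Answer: Rational(1662, 87761) ≈ 0.018938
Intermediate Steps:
Function('C')(p) = Pow(Add(7, p), -1)
X = Rational(1662, 4619) (X = Add(Mul(330, Rational(1, 310)), Mul(-210, Rational(1, 298))) = Add(Rational(33, 31), Rational(-105, 149)) = Rational(1662, 4619) ≈ 0.35982)
Mul(X, Function('C')(12)) = Mul(Rational(1662, 4619), Pow(Add(7, 12), -1)) = Mul(Rational(1662, 4619), Pow(19, -1)) = Mul(Rational(1662, 4619), Rational(1, 19)) = Rational(1662, 87761)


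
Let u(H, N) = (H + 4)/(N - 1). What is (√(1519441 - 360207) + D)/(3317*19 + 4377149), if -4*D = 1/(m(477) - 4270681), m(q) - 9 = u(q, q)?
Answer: 119/9026156544415252 + √1159234/4440172 ≈ 0.00024249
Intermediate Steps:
u(H, N) = (4 + H)/(-1 + N)
m(q) = 9 + (4 + q)/(-1 + q)
D = 119/2032839391 (D = -1/(4*(5*(-1 + 2*477)/(-1 + 477) - 4270681)) = -1/(4*(5*(-1 + 954)/476 - 4270681)) = -1/(4*(5*(1/476)*953 - 4270681)) = -1/(4*(4765/476 - 4270681)) = -1/(4*(-2032839391/476)) = -¼*(-476/2032839391) = 119/2032839391 ≈ 5.8539e-8)
(√(1519441 - 360207) + D)/(3317*19 + 4377149) = (√(1519441 - 360207) + 119/2032839391)/(3317*19 + 4377149) = (√1159234 + 119/2032839391)/(63023 + 4377149) = (119/2032839391 + √1159234)/4440172 = (119/2032839391 + √1159234)*(1/4440172) = 119/9026156544415252 + √1159234/4440172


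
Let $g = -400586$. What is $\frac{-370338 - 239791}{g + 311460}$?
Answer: $\frac{610129}{89126} \approx 6.8457$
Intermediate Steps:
$\frac{-370338 - 239791}{g + 311460} = \frac{-370338 - 239791}{-400586 + 311460} = - \frac{610129}{-89126} = \left(-610129\right) \left(- \frac{1}{89126}\right) = \frac{610129}{89126}$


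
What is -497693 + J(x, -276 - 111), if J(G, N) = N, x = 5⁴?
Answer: -498080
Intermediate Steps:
x = 625
-497693 + J(x, -276 - 111) = -497693 + (-276 - 111) = -497693 - 387 = -498080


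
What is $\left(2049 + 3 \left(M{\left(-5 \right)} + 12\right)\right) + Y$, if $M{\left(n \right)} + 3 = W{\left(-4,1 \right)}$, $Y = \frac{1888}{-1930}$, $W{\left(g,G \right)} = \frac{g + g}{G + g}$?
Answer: $\frac{2010116}{965} \approx 2083.0$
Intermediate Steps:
$W{\left(g,G \right)} = \frac{2 g}{G + g}$
$Y = - \frac{944}{965}$ ($Y = 1888 \left(- \frac{1}{1930}\right) = - \frac{944}{965} \approx -0.97824$)
$M{\left(n \right)} = - \frac{1}{3}$ ($M{\left(n \right)} = -3 + 2 \left(-4\right) \frac{1}{1 - 4} = -3 + 2 \left(-4\right) \frac{1}{-3} = -3 + 2 \left(-4\right) \left(- \frac{1}{3}\right) = -3 + \frac{8}{3} = - \frac{1}{3}$)
$\left(2049 + 3 \left(M{\left(-5 \right)} + 12\right)\right) + Y = \left(2049 + 3 \left(- \frac{1}{3} + 12\right)\right) - \frac{944}{965} = \left(2049 + 3 \cdot \frac{35}{3}\right) - \frac{944}{965} = \left(2049 + 35\right) - \frac{944}{965} = 2084 - \frac{944}{965} = \frac{2010116}{965}$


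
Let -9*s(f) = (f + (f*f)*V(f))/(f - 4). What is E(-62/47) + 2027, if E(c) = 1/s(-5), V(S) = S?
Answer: 263429/130 ≈ 2026.4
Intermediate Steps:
s(f) = -(f + f³)/(9*(-4 + f)) (s(f) = -(f + (f*f)*f)/(9*(f - 4)) = -(f + f²*f)/(9*(-4 + f)) = -(f + f³)/(9*(-4 + f)))
E(c) = -81/130 (E(c) = 1/((-1*(-5) - 1*(-5)³)/(-36 + 9*(-5))) = 1/((5 - 1*(-125))/(-36 - 45)) = 1/((5 + 125)/(-81)) = 1/(-1/81*130) = 1/(-130/81) = -81/130)
E(-62/47) + 2027 = -81/130 + 2027 = 263429/130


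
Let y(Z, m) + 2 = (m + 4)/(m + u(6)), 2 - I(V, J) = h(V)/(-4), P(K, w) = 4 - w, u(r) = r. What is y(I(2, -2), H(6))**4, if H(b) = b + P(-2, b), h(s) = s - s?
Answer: 1296/625 ≈ 2.0736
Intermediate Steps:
h(s) = 0
I(V, J) = 2 (I(V, J) = 2 - 0/(-4) = 2 - 0*(-1)/4 = 2 - 1*0 = 2 + 0 = 2)
H(b) = 4 (H(b) = b + (4 - b) = 4)
y(Z, m) = -2 + (4 + m)/(6 + m) (y(Z, m) = -2 + (m + 4)/(m + 6) = -2 + (4 + m)/(6 + m))
y(I(2, -2), H(6))**4 = ((-8 - 1*4)/(6 + 4))**4 = ((-8 - 4)/10)**4 = ((1/10)*(-12))**4 = (-6/5)**4 = 1296/625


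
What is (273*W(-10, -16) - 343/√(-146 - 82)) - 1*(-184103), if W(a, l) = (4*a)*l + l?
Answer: 354455 + 343*I*√57/114 ≈ 3.5446e+5 + 22.716*I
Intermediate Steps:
W(a, l) = l + 4*a*l (W(a, l) = 4*a*l + l = l + 4*a*l)
(273*W(-10, -16) - 343/√(-146 - 82)) - 1*(-184103) = (273*(-16*(1 + 4*(-10))) - 343/√(-146 - 82)) - 1*(-184103) = (273*(-16*(1 - 40)) - 343*(-I*√57/114)) + 184103 = (273*(-16*(-39)) - 343*(-I*√57/114)) + 184103 = (273*624 - (-343)*I*√57/114) + 184103 = (170352 + 343*I*√57/114) + 184103 = 354455 + 343*I*√57/114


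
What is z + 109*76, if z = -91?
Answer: 8193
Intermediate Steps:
z + 109*76 = -91 + 109*76 = -91 + 8284 = 8193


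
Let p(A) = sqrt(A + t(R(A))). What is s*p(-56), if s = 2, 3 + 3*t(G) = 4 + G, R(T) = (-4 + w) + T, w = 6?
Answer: 2*I*sqrt(663)/3 ≈ 17.166*I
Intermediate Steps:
R(T) = 2 + T (R(T) = (-4 + 6) + T = 2 + T)
t(G) = 1/3 + G/3 (t(G) = -1 + (4 + G)/3 = -1 + (4/3 + G/3) = 1/3 + G/3)
p(A) = sqrt(1 + 4*A/3) (p(A) = sqrt(A + (1/3 + (2 + A)/3)) = sqrt(A + (1/3 + (2/3 + A/3))) = sqrt(A + (1 + A/3)) = sqrt(1 + 4*A/3))
s*p(-56) = 2*(sqrt(9 + 12*(-56))/3) = 2*(sqrt(9 - 672)/3) = 2*(sqrt(-663)/3) = 2*((I*sqrt(663))/3) = 2*(I*sqrt(663)/3) = 2*I*sqrt(663)/3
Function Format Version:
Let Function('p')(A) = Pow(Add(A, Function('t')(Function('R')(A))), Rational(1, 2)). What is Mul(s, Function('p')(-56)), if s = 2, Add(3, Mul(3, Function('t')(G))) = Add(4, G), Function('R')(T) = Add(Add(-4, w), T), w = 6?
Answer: Mul(Rational(2, 3), I, Pow(663, Rational(1, 2))) ≈ Mul(17.166, I)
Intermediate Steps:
Function('R')(T) = Add(2, T) (Function('R')(T) = Add(Add(-4, 6), T) = Add(2, T))
Function('t')(G) = Add(Rational(1, 3), Mul(Rational(1, 3), G)) (Function('t')(G) = Add(-1, Mul(Rational(1, 3), Add(4, G))) = Add(-1, Add(Rational(4, 3), Mul(Rational(1, 3), G))) = Add(Rational(1, 3), Mul(Rational(1, 3), G)))
Function('p')(A) = Pow(Add(1, Mul(Rational(4, 3), A)), Rational(1, 2)) (Function('p')(A) = Pow(Add(A, Add(Rational(1, 3), Mul(Rational(1, 3), Add(2, A)))), Rational(1, 2)) = Pow(Add(A, Add(Rational(1, 3), Add(Rational(2, 3), Mul(Rational(1, 3), A)))), Rational(1, 2)) = Pow(Add(A, Add(1, Mul(Rational(1, 3), A))), Rational(1, 2)) = Pow(Add(1, Mul(Rational(4, 3), A)), Rational(1, 2)))
Mul(s, Function('p')(-56)) = Mul(2, Mul(Rational(1, 3), Pow(Add(9, Mul(12, -56)), Rational(1, 2)))) = Mul(2, Mul(Rational(1, 3), Pow(Add(9, -672), Rational(1, 2)))) = Mul(2, Mul(Rational(1, 3), Pow(-663, Rational(1, 2)))) = Mul(2, Mul(Rational(1, 3), Mul(I, Pow(663, Rational(1, 2))))) = Mul(2, Mul(Rational(1, 3), I, Pow(663, Rational(1, 2)))) = Mul(Rational(2, 3), I, Pow(663, Rational(1, 2)))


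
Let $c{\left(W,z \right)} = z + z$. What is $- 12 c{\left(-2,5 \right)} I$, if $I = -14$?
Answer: $1680$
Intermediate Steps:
$c{\left(W,z \right)} = 2 z$
$- 12 c{\left(-2,5 \right)} I = - 12 \cdot 2 \cdot 5 \left(-14\right) = \left(-12\right) 10 \left(-14\right) = \left(-120\right) \left(-14\right) = 1680$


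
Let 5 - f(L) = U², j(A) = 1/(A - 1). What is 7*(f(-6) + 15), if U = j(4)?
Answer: 1253/9 ≈ 139.22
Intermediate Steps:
j(A) = 1/(-1 + A)
U = ⅓ (U = 1/(-1 + 4) = 1/3 = ⅓ ≈ 0.33333)
f(L) = 44/9 (f(L) = 5 - (⅓)² = 5 - 1*⅑ = 5 - ⅑ = 44/9)
7*(f(-6) + 15) = 7*(44/9 + 15) = 7*(179/9) = 1253/9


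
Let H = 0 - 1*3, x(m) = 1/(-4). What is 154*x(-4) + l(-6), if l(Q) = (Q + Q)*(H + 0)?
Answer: -5/2 ≈ -2.5000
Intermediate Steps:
x(m) = -¼
H = -3 (H = 0 - 3 = -3)
l(Q) = -6*Q (l(Q) = (Q + Q)*(-3 + 0) = (2*Q)*(-3) = -6*Q)
154*x(-4) + l(-6) = 154*(-¼) - 6*(-6) = -77/2 + 36 = -5/2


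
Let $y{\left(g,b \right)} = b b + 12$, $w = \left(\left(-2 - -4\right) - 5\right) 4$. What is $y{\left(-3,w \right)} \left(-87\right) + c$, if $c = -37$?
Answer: $-13609$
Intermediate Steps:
$w = -12$ ($w = \left(\left(-2 + 4\right) - 5\right) 4 = \left(2 - 5\right) 4 = \left(-3\right) 4 = -12$)
$y{\left(g,b \right)} = 12 + b^{2}$ ($y{\left(g,b \right)} = b^{2} + 12 = 12 + b^{2}$)
$y{\left(-3,w \right)} \left(-87\right) + c = \left(12 + \left(-12\right)^{2}\right) \left(-87\right) - 37 = \left(12 + 144\right) \left(-87\right) - 37 = 156 \left(-87\right) - 37 = -13572 - 37 = -13609$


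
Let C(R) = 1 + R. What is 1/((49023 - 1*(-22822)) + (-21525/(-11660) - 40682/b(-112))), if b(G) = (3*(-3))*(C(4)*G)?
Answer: 1469160/105542653547 ≈ 1.3920e-5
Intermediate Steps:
b(G) = -45*G (b(G) = (3*(-3))*((1 + 4)*G) = -45*G)
1/((49023 - 1*(-22822)) + (-21525/(-11660) - 40682/b(-112))) = 1/((49023 - 1*(-22822)) + (-21525/(-11660) - 40682/((-45*(-112))))) = 1/((49023 + 22822) + (-21525*(-1/11660) - 40682/5040)) = 1/(71845 + (4305/2332 - 40682*1/5040)) = 1/(71845 + (4305/2332 - 20341/2520)) = 1/(71845 - 9146653/1469160) = 1/(105542653547/1469160) = 1469160/105542653547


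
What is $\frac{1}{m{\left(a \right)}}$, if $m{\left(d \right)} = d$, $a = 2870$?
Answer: $\frac{1}{2870} \approx 0.00034843$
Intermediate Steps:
$\frac{1}{m{\left(a \right)}} = \frac{1}{2870}$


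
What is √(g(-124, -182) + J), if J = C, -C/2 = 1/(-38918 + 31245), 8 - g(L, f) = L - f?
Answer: 4*I*√183983194/7673 ≈ 7.0711*I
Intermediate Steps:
g(L, f) = 8 + f - L (g(L, f) = 8 - (L - f) = 8 + (f - L) = 8 + f - L)
C = 2/7673 (C = -2/(-38918 + 31245) = -2/(-7673) = -2*(-1/7673) = 2/7673 ≈ 0.00026065)
J = 2/7673 ≈ 0.00026065
√(g(-124, -182) + J) = √((8 - 182 - 1*(-124)) + 2/7673) = √((8 - 182 + 124) + 2/7673) = √(-50 + 2/7673) = √(-383648/7673) = 4*I*√183983194/7673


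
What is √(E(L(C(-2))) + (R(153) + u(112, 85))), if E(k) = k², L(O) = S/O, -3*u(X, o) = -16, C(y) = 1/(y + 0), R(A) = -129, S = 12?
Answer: √4071/3 ≈ 21.268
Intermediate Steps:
C(y) = 1/y
u(X, o) = 16/3 (u(X, o) = -⅓*(-16) = 16/3)
L(O) = 12/O
√(E(L(C(-2))) + (R(153) + u(112, 85))) = √((12/(1/(-2)))² + (-129 + 16/3)) = √((12/(-½))² - 371/3) = √((12*(-2))² - 371/3) = √((-24)² - 371/3) = √(576 - 371/3) = √(1357/3) = √4071/3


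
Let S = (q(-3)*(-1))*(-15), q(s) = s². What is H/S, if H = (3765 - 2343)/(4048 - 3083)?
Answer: 158/14475 ≈ 0.010915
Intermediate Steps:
H = 1422/965 ≈ 1.4736
S = 135 (S = ((-3)²*(-1))*(-15) = (9*(-1))*(-15) = -9*(-15) = 135)
H/S = (1422/965)/135 = (1422/965)*(1/135) = 158/14475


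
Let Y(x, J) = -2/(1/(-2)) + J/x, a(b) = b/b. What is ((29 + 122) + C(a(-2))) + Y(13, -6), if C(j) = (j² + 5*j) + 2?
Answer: 2113/13 ≈ 162.54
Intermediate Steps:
a(b) = 1
C(j) = 2 + j² + 5*j
Y(x, J) = 4 + J/x (Y(x, J) = -2/(-½) + J/x = -2*(-2) + J/x = 4 + J/x)
((29 + 122) + C(a(-2))) + Y(13, -6) = ((29 + 122) + (2 + 1² + 5*1)) + (4 - 6/13) = (151 + (2 + 1 + 5)) + (4 - 6*1/13) = (151 + 8) + (4 - 6/13) = 159 + 46/13 = 2113/13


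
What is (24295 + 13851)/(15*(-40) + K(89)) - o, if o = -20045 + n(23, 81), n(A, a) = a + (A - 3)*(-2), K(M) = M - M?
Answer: 5982127/300 ≈ 19940.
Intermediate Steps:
K(M) = 0
n(A, a) = 6 + a - 2*A (n(A, a) = a + (-3 + A)*(-2) = a + (6 - 2*A) = 6 + a - 2*A)
o = -20004 (o = -20045 + (6 + 81 - 2*23) = -20045 + (6 + 81 - 46) = -20045 + 41 = -20004)
(24295 + 13851)/(15*(-40) + K(89)) - o = (24295 + 13851)/(15*(-40) + 0) - 1*(-20004) = 38146/(-600 + 0) + 20004 = 38146/(-600) + 20004 = 38146*(-1/600) + 20004 = -19073/300 + 20004 = 5982127/300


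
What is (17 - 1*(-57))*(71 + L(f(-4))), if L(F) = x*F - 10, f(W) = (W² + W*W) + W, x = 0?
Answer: 4514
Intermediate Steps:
f(W) = W + 2*W² (f(W) = (W² + W²) + W = 2*W² + W = W + 2*W²)
L(F) = -10 (L(F) = 0*F - 10 = 0 - 10 = -10)
(17 - 1*(-57))*(71 + L(f(-4))) = (17 - 1*(-57))*(71 - 10) = (17 + 57)*61 = 74*61 = 4514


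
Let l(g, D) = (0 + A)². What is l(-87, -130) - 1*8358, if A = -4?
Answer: -8342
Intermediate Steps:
l(g, D) = 16 (l(g, D) = (0 - 4)² = (-4)² = 16)
l(-87, -130) - 1*8358 = 16 - 1*8358 = 16 - 8358 = -8342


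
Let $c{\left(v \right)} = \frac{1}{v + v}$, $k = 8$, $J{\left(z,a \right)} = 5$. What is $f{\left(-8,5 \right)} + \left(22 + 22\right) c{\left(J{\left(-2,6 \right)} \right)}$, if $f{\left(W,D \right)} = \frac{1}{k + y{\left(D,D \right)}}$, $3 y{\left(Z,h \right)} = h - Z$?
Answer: $\frac{181}{40} \approx 4.525$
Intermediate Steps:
$y{\left(Z,h \right)} = - \frac{Z}{3} + \frac{h}{3}$ ($y{\left(Z,h \right)} = \frac{h - Z}{3} = - \frac{Z}{3} + \frac{h}{3}$)
$c{\left(v \right)} = \frac{1}{2 v}$
$f{\left(W,D \right)} = \frac{1}{8}$ ($f{\left(W,D \right)} = \frac{1}{8 + \left(- \frac{D}{3} + \frac{D}{3}\right)} = \frac{1}{8 + 0} = \frac{1}{8}$)
$f{\left(-8,5 \right)} + \left(22 + 22\right) c{\left(J{\left(-2,6 \right)} \right)} = \frac{1}{8} + \left(22 + 22\right) \frac{1}{2 \cdot 5} = \frac{1}{8} + 44 \cdot \frac{1}{2} \cdot \frac{1}{5} = \frac{1}{8} + 44 \cdot \frac{1}{10} = \frac{1}{8} + \frac{22}{5} = \frac{181}{40}$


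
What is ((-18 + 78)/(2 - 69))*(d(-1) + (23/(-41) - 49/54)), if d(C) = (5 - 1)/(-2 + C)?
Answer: 62030/24723 ≈ 2.5090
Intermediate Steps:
d(C) = 4/(-2 + C)
((-18 + 78)/(2 - 69))*(d(-1) + (23/(-41) - 49/54)) = ((-18 + 78)/(2 - 69))*(4/(-2 - 1) + (23/(-41) - 49/54)) = (60/(-67))*(4/(-3) + (23*(-1/41) - 49*1/54)) = (60*(-1/67))*(4*(-1/3) + (-23/41 - 49/54)) = -60*(-4/3 - 3251/2214)/67 = -60/67*(-6203/2214) = 62030/24723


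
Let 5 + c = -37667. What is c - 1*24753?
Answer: -62425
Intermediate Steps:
c = -37672 (c = -5 - 37667 = -37672)
c - 1*24753 = -37672 - 1*24753 = -37672 - 24753 = -62425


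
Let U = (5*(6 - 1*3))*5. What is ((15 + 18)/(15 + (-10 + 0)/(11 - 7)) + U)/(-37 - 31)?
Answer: -1941/1700 ≈ -1.1418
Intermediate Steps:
U = 75 (U = (5*(6 - 3))*5 = (5*3)*5 = 15*5 = 75)
((15 + 18)/(15 + (-10 + 0)/(11 - 7)) + U)/(-37 - 31) = ((15 + 18)/(15 + (-10 + 0)/(11 - 7)) + 75)/(-37 - 31) = (33/(15 - 10/4) + 75)/(-68) = -(33/(15 - 10*¼) + 75)/68 = -(33/(15 - 5/2) + 75)/68 = -(33/(25/2) + 75)/68 = -(33*(2/25) + 75)/68 = -(66/25 + 75)/68 = -1/68*1941/25 = -1941/1700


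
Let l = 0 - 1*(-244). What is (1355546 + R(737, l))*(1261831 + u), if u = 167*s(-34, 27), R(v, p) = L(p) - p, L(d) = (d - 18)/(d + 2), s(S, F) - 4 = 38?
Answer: 211519327820855/123 ≈ 1.7197e+12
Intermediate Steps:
s(S, F) = 42 (s(S, F) = 4 + 38 = 42)
l = 244 (l = 0 + 244 = 244)
L(d) = (-18 + d)/(2 + d)
R(v, p) = -p + (-18 + p)/(2 + p) (R(v, p) = (-18 + p)/(2 + p) - p = -p + (-18 + p)/(2 + p))
u = 7014 (u = 167*42 = 7014)
(1355546 + R(737, l))*(1261831 + u) = (1355546 + (-18 + 244 - 1*244*(2 + 244))/(2 + 244))*(1261831 + 7014) = (1355546 + (-18 + 244 - 1*244*246)/246)*1268845 = (1355546 + (-18 + 244 - 60024)/246)*1268845 = (1355546 + (1/246)*(-59798))*1268845 = (1355546 - 29899/123)*1268845 = (166702259/123)*1268845 = 211519327820855/123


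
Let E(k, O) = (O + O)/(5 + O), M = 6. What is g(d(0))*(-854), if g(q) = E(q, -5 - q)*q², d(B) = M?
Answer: -112728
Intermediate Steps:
E(k, O) = 2*O/(5 + O) (E(k, O) = (2*O)/(5 + O) = 2*O/(5 + O))
d(B) = 6
g(q) = -2*q*(-5 - q) (g(q) = (2*(-5 - q)/(5 + (-5 - q)))*q² = (2*(-5 - q)/((-q)))*q² = (2*(-5 - q)*(-1/q))*q² = (-2*(-5 - q)/q)*q² = -2*q*(-5 - q))
g(d(0))*(-854) = (2*6*(5 + 6))*(-854) = (2*6*11)*(-854) = 132*(-854) = -112728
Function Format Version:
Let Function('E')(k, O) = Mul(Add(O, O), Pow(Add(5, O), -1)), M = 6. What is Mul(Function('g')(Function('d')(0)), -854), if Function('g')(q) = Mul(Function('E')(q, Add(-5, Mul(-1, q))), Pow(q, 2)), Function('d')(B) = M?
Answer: -112728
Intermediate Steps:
Function('E')(k, O) = Mul(2, O, Pow(Add(5, O), -1)) (Function('E')(k, O) = Mul(Mul(2, O), Pow(Add(5, O), -1)) = Mul(2, O, Pow(Add(5, O), -1)))
Function('d')(B) = 6
Function('g')(q) = Mul(-2, q, Add(-5, Mul(-1, q))) (Function('g')(q) = Mul(Mul(2, Add(-5, Mul(-1, q)), Pow(Add(5, Add(-5, Mul(-1, q))), -1)), Pow(q, 2)) = Mul(Mul(2, Add(-5, Mul(-1, q)), Pow(Mul(-1, q), -1)), Pow(q, 2)) = Mul(Mul(2, Add(-5, Mul(-1, q)), Mul(-1, Pow(q, -1))), Pow(q, 2)) = Mul(Mul(-2, Pow(q, -1), Add(-5, Mul(-1, q))), Pow(q, 2)) = Mul(-2, q, Add(-5, Mul(-1, q))))
Mul(Function('g')(Function('d')(0)), -854) = Mul(Mul(2, 6, Add(5, 6)), -854) = Mul(Mul(2, 6, 11), -854) = Mul(132, -854) = -112728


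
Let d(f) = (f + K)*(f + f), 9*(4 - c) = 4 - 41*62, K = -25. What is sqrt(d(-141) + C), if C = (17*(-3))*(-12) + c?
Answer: sqrt(47710) ≈ 218.43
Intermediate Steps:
c = 286 (c = 4 - (4 - 41*62)/9 = 4 - (4 - 2542)/9 = 4 - 1/9*(-2538) = 4 + 282 = 286)
d(f) = 2*f*(-25 + f) (d(f) = (f - 25)*(f + f) = (-25 + f)*(2*f) = 2*f*(-25 + f))
C = 898 (C = (17*(-3))*(-12) + 286 = -51*(-12) + 286 = 612 + 286 = 898)
sqrt(d(-141) + C) = sqrt(2*(-141)*(-25 - 141) + 898) = sqrt(2*(-141)*(-166) + 898) = sqrt(46812 + 898) = sqrt(47710)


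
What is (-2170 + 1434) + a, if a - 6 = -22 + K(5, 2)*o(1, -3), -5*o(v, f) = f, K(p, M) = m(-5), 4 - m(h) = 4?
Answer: -752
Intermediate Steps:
m(h) = 0 (m(h) = 4 - 1*4 = 4 - 4 = 0)
K(p, M) = 0
o(v, f) = -f/5
a = -16 (a = 6 + (-22 + 0*(-⅕*(-3))) = 6 + (-22 + 0*(⅗)) = 6 + (-22 + 0) = 6 - 22 = -16)
(-2170 + 1434) + a = (-2170 + 1434) - 16 = -736 - 16 = -752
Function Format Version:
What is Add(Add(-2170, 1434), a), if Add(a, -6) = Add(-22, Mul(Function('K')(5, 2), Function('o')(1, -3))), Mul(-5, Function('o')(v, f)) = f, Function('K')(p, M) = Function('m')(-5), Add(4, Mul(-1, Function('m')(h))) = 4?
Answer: -752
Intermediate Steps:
Function('m')(h) = 0 (Function('m')(h) = Add(4, Mul(-1, 4)) = Add(4, -4) = 0)
Function('K')(p, M) = 0
Function('o')(v, f) = Mul(Rational(-1, 5), f)
a = -16 (a = Add(6, Add(-22, Mul(0, Mul(Rational(-1, 5), -3)))) = Add(6, Add(-22, Mul(0, Rational(3, 5)))) = Add(6, Add(-22, 0)) = Add(6, -22) = -16)
Add(Add(-2170, 1434), a) = Add(Add(-2170, 1434), -16) = Add(-736, -16) = -752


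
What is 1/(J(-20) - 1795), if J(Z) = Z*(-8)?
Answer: -1/1635 ≈ -0.00061162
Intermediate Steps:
J(Z) = -8*Z
1/(J(-20) - 1795) = 1/(-8*(-20) - 1795) = 1/(160 - 1795) = 1/(-1635) = -1/1635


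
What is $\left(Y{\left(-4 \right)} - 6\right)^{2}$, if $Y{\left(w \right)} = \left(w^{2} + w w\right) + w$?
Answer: $484$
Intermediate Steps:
$Y{\left(w \right)} = w + 2 w^{2}$ ($Y{\left(w \right)} = \left(w^{2} + w^{2}\right) + w = 2 w^{2} + w = w + 2 w^{2}$)
$\left(Y{\left(-4 \right)} - 6\right)^{2} = \left(- 4 \left(1 + 2 \left(-4\right)\right) - 6\right)^{2} = \left(- 4 \left(1 - 8\right) - 6\right)^{2} = \left(\left(-4\right) \left(-7\right) - 6\right)^{2} = \left(28 - 6\right)^{2} = 22^{2} = 484$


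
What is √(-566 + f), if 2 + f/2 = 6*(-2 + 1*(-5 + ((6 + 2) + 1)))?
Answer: I*√546 ≈ 23.367*I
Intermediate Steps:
f = 20 (f = -4 + 2*(6*(-2 + 1*(-5 + ((6 + 2) + 1)))) = -4 + 2*(6*(-2 + 1*(-5 + (8 + 1)))) = -4 + 2*(6*(-2 + 1*(-5 + 9))) = -4 + 2*(6*(-2 + 1*4)) = -4 + 2*(6*(-2 + 4)) = -4 + 2*(6*2) = -4 + 2*12 = -4 + 24 = 20)
√(-566 + f) = √(-566 + 20) = √(-546) = I*√546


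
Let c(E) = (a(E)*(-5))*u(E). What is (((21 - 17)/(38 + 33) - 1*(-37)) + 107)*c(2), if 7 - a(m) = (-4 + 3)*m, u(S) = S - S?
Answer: 0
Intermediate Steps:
u(S) = 0
a(m) = 7 + m (a(m) = 7 - (-4 + 3)*m = 7 - (-1)*m = 7 + m)
c(E) = 0 (c(E) = ((7 + E)*(-5))*0 = (-35 - 5*E)*0 = 0)
(((21 - 17)/(38 + 33) - 1*(-37)) + 107)*c(2) = (((21 - 17)/(38 + 33) - 1*(-37)) + 107)*0 = ((4/71 + 37) + 107)*0 = (2631/71 + 107)*0 = (10228/71)*0 = 0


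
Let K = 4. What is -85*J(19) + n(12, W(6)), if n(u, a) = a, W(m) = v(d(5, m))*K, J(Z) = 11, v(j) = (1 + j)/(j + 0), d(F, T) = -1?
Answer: -935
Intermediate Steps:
v(j) = (1 + j)/j
W(m) = 0 (W(m) = ((1 - 1)/(-1))*4 = -1*0*4 = 0*4 = 0)
-85*J(19) + n(12, W(6)) = -85*11 + 0 = -935 + 0 = -935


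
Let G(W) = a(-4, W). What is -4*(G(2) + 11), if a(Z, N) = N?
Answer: -52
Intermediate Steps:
G(W) = W
-4*(G(2) + 11) = -4*(2 + 11) = -4*13 = -52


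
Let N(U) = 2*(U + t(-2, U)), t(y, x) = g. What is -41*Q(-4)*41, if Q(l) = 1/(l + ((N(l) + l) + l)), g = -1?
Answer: 1681/22 ≈ 76.409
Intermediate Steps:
t(y, x) = -1
N(U) = -2 + 2*U (N(U) = 2*(U - 1) = 2*(-1 + U) = -2 + 2*U)
Q(l) = 1/(-2 + 5*l) (Q(l) = 1/(l + (((-2 + 2*l) + l) + l)) = 1/(l + ((-2 + 3*l) + l)) = 1/(l + (-2 + 4*l)) = 1/(-2 + 5*l))
-41*Q(-4)*41 = -41/(-2 + 5*(-4))*41 = -41/(-2 - 20)*41 = -41/(-22)*41 = -41*(-1/22)*41 = (41/22)*41 = 1681/22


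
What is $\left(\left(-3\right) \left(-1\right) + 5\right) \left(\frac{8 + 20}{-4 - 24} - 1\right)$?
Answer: $-16$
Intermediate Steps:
$\left(\left(-3\right) \left(-1\right) + 5\right) \left(\frac{8 + 20}{-4 - 24} - 1\right) = \left(3 + 5\right) \left(\frac{28}{-28} - 1\right) = 8 \left(28 \left(- \frac{1}{28}\right) - 1\right) = 8 \left(-1 - 1\right) = 8 \left(-2\right) = -16$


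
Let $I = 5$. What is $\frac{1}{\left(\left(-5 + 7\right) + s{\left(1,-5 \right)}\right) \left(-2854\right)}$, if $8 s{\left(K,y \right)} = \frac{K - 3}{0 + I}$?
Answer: $- \frac{10}{55653} \approx -0.00017968$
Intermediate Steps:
$s{\left(K,y \right)} = - \frac{3}{40} + \frac{K}{40}$ ($s{\left(K,y \right)} = \frac{\left(K - 3\right) \frac{1}{0 + 5}}{8} = \frac{\left(-3 + K\right) \frac{1}{5}}{8} = \frac{- \frac{3}{5} + \frac{K}{5}}{8} = - \frac{3}{40} + \frac{K}{40}$)
$\frac{1}{\left(\left(-5 + 7\right) + s{\left(1,-5 \right)}\right) \left(-2854\right)} = \frac{1}{\left(\left(-5 + 7\right) + \left(- \frac{3}{40} + \frac{1}{40} \cdot 1\right)\right) \left(-2854\right)} = \frac{1}{\left(2 + \left(- \frac{3}{40} + \frac{1}{40}\right)\right) \left(-2854\right)} = \frac{1}{\left(2 - \frac{1}{20}\right) \left(-2854\right)} = \frac{1}{\frac{39}{20} \left(-2854\right)} = \frac{1}{- \frac{55653}{10}} = - \frac{10}{55653}$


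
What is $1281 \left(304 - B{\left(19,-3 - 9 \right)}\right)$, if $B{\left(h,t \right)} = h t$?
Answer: $681492$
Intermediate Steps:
$1281 \left(304 - B{\left(19,-3 - 9 \right)}\right) = 1281 \left(304 - 19 \left(-3 - 9\right)\right) = 1281 \left(304 - 19 \left(-12\right)\right) = 1281 \left(304 - -228\right) = 1281 \left(304 + 228\right) = 1281 \cdot 532 = 681492$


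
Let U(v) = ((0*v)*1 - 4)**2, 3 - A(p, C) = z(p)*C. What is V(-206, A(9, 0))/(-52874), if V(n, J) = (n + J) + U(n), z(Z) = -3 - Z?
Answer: 187/52874 ≈ 0.0035367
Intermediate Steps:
A(p, C) = 3 - C*(-3 - p) (A(p, C) = 3 - (-3 - p)*C = 3 - C*(-3 - p))
U(v) = 16 (U(v) = (0*1 - 4)**2 = (0 - 4)**2 = (-4)**2 = 16)
V(n, J) = 16 + J + n (V(n, J) = (n + J) + 16 = (J + n) + 16 = 16 + J + n)
V(-206, A(9, 0))/(-52874) = (16 + (3 + 0*(3 + 9)) - 206)/(-52874) = (16 + (3 + 0*12) - 206)*(-1/52874) = (16 + (3 + 0) - 206)*(-1/52874) = (16 + 3 - 206)*(-1/52874) = -187*(-1/52874) = 187/52874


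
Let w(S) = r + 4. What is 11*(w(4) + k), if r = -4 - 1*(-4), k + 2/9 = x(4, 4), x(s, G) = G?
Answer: 770/9 ≈ 85.556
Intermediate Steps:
k = 34/9 (k = -2/9 + 4 = 34/9 ≈ 3.7778)
r = 0 (r = -4 + 4 = 0)
w(S) = 4 (w(S) = 0 + 4 = 4)
11*(w(4) + k) = 11*(4 + 34/9) = 11*(70/9) = 770/9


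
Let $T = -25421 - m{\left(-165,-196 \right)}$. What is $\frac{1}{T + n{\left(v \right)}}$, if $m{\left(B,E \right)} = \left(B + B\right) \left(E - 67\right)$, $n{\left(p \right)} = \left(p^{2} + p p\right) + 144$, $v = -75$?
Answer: $- \frac{1}{100817} \approx -9.919 \cdot 10^{-6}$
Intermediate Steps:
$n{\left(p \right)} = 144 + 2 p^{2}$ ($n{\left(p \right)} = \left(p^{2} + p^{2}\right) + 144 = 2 p^{2} + 144 = 144 + 2 p^{2}$)
$m{\left(B,E \right)} = 2 B \left(-67 + E\right)$
$T = -112211$ ($T = -25421 - 2 \left(-165\right) \left(-67 - 196\right) = -25421 - 2 \left(-165\right) \left(-263\right) = -25421 - 86790 = -112211$)
$\frac{1}{T + n{\left(v \right)}} = \frac{1}{-112211 + \left(144 + 2 \left(-75\right)^{2}\right)} = \frac{1}{-112211 + \left(144 + 2 \cdot 5625\right)} = \frac{1}{-112211 + \left(144 + 11250\right)} = \frac{1}{-112211 + 11394} = \frac{1}{-100817} = - \frac{1}{100817}$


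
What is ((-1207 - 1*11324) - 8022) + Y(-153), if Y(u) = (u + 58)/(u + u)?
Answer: -6289123/306 ≈ -20553.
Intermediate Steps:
Y(u) = (58 + u)/(2*u) (Y(u) = (58 + u)/((2*u)) = (58 + u)*(1/(2*u)) = (58 + u)/(2*u))
((-1207 - 1*11324) - 8022) + Y(-153) = ((-1207 - 1*11324) - 8022) + (½)*(58 - 153)/(-153) = ((-1207 - 11324) - 8022) + (½)*(-1/153)*(-95) = (-12531 - 8022) + 95/306 = -20553 + 95/306 = -6289123/306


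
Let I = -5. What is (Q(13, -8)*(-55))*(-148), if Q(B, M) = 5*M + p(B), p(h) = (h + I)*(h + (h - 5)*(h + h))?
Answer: 14065920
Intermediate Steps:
p(h) = (-5 + h)*(h + 2*h*(-5 + h)) (p(h) = (h - 5)*(h + (h - 5)*(h + h)) = (-5 + h)*(h + (-5 + h)*(2*h)) = (-5 + h)*(h + 2*h*(-5 + h)))
Q(B, M) = 5*M + B*(45 - 19*B + 2*B**2)
(Q(13, -8)*(-55))*(-148) = ((5*(-8) + 13*(45 - 19*13 + 2*13**2))*(-55))*(-148) = ((-40 + 13*(45 - 247 + 2*169))*(-55))*(-148) = ((-40 + 13*(45 - 247 + 338))*(-55))*(-148) = ((-40 + 13*136)*(-55))*(-148) = ((-40 + 1768)*(-55))*(-148) = (1728*(-55))*(-148) = -95040*(-148) = 14065920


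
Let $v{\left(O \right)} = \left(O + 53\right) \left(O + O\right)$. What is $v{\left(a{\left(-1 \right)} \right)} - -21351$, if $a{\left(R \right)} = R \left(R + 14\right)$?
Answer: $20311$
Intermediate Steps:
$a{\left(R \right)} = R \left(14 + R\right)$
$v{\left(O \right)} = 2 O \left(53 + O\right)$ ($v{\left(O \right)} = \left(53 + O\right) 2 O = 2 O \left(53 + O\right)$)
$v{\left(a{\left(-1 \right)} \right)} - -21351 = 2 \left(- (14 - 1)\right) \left(53 - \left(14 - 1\right)\right) - -21351 = 2 \left(\left(-1\right) 13\right) \left(53 - 13\right) + 21351 = 2 \left(-13\right) \left(53 - 13\right) + 21351 = 2 \left(-13\right) 40 + 21351 = -1040 + 21351 = 20311$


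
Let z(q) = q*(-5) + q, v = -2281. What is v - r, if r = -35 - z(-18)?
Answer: -2174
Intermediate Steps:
z(q) = -4*q (z(q) = -5*q + q = -4*q)
r = -107 (r = -35 - (-4)*(-18) = -35 - 1*72 = -35 - 72 = -107)
v - r = -2281 - 1*(-107) = -2281 + 107 = -2174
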